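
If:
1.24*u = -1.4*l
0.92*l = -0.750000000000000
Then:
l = -0.82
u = 0.92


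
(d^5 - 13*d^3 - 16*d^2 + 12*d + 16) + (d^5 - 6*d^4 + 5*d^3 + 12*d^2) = 2*d^5 - 6*d^4 - 8*d^3 - 4*d^2 + 12*d + 16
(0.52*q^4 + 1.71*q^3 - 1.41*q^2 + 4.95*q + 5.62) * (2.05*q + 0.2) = 1.066*q^5 + 3.6095*q^4 - 2.5485*q^3 + 9.8655*q^2 + 12.511*q + 1.124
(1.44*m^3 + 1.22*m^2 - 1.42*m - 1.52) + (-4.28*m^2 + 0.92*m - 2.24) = 1.44*m^3 - 3.06*m^2 - 0.5*m - 3.76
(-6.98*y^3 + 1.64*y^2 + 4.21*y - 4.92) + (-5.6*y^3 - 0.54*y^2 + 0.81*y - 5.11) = -12.58*y^3 + 1.1*y^2 + 5.02*y - 10.03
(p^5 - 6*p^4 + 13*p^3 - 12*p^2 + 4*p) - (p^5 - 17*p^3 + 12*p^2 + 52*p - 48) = -6*p^4 + 30*p^3 - 24*p^2 - 48*p + 48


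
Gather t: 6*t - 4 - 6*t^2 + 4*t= -6*t^2 + 10*t - 4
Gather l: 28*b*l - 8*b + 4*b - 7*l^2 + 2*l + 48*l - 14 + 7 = -4*b - 7*l^2 + l*(28*b + 50) - 7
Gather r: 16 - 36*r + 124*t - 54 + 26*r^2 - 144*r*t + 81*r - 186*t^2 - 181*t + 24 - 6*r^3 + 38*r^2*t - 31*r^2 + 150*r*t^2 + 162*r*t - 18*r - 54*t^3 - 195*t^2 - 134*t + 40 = -6*r^3 + r^2*(38*t - 5) + r*(150*t^2 + 18*t + 27) - 54*t^3 - 381*t^2 - 191*t + 26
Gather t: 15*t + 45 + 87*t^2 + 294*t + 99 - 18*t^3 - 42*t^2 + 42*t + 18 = -18*t^3 + 45*t^2 + 351*t + 162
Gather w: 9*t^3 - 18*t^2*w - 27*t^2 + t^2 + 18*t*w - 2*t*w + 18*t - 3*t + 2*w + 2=9*t^3 - 26*t^2 + 15*t + w*(-18*t^2 + 16*t + 2) + 2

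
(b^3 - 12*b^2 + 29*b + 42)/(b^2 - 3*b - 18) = (b^2 - 6*b - 7)/(b + 3)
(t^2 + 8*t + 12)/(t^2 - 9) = (t^2 + 8*t + 12)/(t^2 - 9)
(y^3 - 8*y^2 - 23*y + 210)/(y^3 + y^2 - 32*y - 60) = (y - 7)/(y + 2)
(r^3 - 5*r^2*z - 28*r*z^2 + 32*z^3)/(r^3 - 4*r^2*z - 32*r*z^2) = (r - z)/r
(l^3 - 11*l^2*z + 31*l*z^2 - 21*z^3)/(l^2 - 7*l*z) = l - 4*z + 3*z^2/l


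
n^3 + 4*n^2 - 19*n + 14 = (n - 2)*(n - 1)*(n + 7)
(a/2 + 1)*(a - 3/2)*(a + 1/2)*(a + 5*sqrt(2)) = a^4/2 + a^3/2 + 5*sqrt(2)*a^3/2 - 11*a^2/8 + 5*sqrt(2)*a^2/2 - 55*sqrt(2)*a/8 - 3*a/4 - 15*sqrt(2)/4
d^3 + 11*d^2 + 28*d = d*(d + 4)*(d + 7)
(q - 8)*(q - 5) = q^2 - 13*q + 40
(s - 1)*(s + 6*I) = s^2 - s + 6*I*s - 6*I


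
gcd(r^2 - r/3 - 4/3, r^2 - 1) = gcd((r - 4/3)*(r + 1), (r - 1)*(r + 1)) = r + 1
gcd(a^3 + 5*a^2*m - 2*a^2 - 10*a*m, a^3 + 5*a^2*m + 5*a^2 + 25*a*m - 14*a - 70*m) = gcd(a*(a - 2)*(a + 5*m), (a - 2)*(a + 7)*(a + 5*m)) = a^2 + 5*a*m - 2*a - 10*m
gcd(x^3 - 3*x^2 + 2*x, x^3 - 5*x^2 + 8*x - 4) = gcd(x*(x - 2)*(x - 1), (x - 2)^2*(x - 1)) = x^2 - 3*x + 2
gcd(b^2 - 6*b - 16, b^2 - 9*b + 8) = b - 8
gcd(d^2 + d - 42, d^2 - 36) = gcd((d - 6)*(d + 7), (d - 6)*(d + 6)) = d - 6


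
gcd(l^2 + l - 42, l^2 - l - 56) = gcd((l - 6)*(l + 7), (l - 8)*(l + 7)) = l + 7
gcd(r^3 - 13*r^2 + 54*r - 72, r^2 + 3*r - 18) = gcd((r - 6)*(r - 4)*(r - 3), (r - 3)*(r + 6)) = r - 3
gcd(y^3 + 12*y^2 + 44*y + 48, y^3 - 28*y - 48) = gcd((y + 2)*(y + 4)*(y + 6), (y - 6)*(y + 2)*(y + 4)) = y^2 + 6*y + 8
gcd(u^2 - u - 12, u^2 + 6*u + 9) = u + 3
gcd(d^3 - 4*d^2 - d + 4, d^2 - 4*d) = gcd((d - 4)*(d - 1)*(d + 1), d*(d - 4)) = d - 4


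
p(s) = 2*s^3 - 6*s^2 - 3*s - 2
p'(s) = 6*s^2 - 12*s - 3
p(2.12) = -16.27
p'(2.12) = -1.47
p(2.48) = -15.84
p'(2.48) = 4.14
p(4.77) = 64.24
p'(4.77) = 76.28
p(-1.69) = -23.72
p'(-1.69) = 34.42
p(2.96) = -11.58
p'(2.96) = 14.05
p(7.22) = 416.30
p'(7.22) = 223.13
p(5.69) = 155.11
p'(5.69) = 122.98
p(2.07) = -16.18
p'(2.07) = -2.13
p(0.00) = -2.00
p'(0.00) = -3.00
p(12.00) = 2554.00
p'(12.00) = 717.00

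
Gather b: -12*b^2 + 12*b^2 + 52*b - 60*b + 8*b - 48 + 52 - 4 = 0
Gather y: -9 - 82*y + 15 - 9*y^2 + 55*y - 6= -9*y^2 - 27*y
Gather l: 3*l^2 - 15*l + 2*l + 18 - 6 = 3*l^2 - 13*l + 12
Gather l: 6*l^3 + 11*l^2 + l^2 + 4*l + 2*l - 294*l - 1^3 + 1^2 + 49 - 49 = 6*l^3 + 12*l^2 - 288*l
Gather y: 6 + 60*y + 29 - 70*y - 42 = -10*y - 7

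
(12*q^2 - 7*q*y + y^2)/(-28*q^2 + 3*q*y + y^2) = (-3*q + y)/(7*q + y)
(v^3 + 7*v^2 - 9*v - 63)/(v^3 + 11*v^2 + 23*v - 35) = (v^2 - 9)/(v^2 + 4*v - 5)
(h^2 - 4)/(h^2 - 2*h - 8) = (h - 2)/(h - 4)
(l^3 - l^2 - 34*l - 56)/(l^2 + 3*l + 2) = (l^2 - 3*l - 28)/(l + 1)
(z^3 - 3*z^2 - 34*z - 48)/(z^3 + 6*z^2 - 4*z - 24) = (z^2 - 5*z - 24)/(z^2 + 4*z - 12)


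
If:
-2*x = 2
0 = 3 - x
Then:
No Solution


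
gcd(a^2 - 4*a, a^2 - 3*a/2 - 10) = a - 4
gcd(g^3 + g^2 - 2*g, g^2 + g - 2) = g^2 + g - 2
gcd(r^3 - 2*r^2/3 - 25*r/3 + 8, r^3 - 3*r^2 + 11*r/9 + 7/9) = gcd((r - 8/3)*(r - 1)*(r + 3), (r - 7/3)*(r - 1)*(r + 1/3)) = r - 1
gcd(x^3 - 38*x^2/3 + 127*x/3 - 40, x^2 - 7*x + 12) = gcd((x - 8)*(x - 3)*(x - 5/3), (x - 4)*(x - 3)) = x - 3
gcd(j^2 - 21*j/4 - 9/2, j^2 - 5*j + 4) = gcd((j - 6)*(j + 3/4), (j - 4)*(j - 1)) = 1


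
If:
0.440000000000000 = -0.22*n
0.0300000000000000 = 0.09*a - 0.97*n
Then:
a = -21.22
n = -2.00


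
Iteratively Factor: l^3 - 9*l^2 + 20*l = (l - 4)*(l^2 - 5*l) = l*(l - 4)*(l - 5)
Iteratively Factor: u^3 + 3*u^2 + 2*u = (u + 1)*(u^2 + 2*u) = (u + 1)*(u + 2)*(u)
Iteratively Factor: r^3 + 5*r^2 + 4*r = (r + 1)*(r^2 + 4*r) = (r + 1)*(r + 4)*(r)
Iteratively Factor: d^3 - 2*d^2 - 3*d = (d + 1)*(d^2 - 3*d) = (d - 3)*(d + 1)*(d)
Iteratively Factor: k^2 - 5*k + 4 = (k - 4)*(k - 1)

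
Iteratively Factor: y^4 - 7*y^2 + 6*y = (y - 2)*(y^3 + 2*y^2 - 3*y) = y*(y - 2)*(y^2 + 2*y - 3) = y*(y - 2)*(y - 1)*(y + 3)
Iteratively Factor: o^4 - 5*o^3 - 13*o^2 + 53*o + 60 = (o + 1)*(o^3 - 6*o^2 - 7*o + 60) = (o - 4)*(o + 1)*(o^2 - 2*o - 15) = (o - 4)*(o + 1)*(o + 3)*(o - 5)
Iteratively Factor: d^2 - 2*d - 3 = (d + 1)*(d - 3)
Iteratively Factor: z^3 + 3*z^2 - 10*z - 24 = (z + 4)*(z^2 - z - 6) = (z + 2)*(z + 4)*(z - 3)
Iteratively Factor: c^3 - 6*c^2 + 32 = (c - 4)*(c^2 - 2*c - 8) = (c - 4)*(c + 2)*(c - 4)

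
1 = 1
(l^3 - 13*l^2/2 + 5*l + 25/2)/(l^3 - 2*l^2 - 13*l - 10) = (l - 5/2)/(l + 2)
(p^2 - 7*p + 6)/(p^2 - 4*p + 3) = (p - 6)/(p - 3)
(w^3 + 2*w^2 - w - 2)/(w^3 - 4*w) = (w^2 - 1)/(w*(w - 2))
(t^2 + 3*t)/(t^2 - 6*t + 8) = t*(t + 3)/(t^2 - 6*t + 8)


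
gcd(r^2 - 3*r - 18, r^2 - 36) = r - 6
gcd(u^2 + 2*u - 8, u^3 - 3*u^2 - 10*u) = 1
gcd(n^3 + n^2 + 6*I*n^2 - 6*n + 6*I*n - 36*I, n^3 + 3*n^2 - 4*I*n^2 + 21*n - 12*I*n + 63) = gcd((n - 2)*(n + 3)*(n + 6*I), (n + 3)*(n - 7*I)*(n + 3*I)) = n + 3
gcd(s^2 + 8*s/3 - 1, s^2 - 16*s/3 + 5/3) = s - 1/3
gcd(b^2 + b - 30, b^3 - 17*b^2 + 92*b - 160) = b - 5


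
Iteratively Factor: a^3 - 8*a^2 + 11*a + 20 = (a - 4)*(a^2 - 4*a - 5) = (a - 4)*(a + 1)*(a - 5)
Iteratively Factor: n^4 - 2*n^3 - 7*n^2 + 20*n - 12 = (n + 3)*(n^3 - 5*n^2 + 8*n - 4) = (n - 1)*(n + 3)*(n^2 - 4*n + 4) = (n - 2)*(n - 1)*(n + 3)*(n - 2)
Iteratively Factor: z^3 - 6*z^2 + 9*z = (z)*(z^2 - 6*z + 9) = z*(z - 3)*(z - 3)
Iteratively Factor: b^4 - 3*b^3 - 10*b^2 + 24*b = (b)*(b^3 - 3*b^2 - 10*b + 24) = b*(b - 2)*(b^2 - b - 12) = b*(b - 4)*(b - 2)*(b + 3)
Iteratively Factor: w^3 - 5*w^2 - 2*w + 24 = (w - 3)*(w^2 - 2*w - 8) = (w - 3)*(w + 2)*(w - 4)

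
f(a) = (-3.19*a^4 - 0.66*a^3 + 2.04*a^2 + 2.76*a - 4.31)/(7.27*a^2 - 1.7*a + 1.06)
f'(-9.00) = 7.70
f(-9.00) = -33.56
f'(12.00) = -10.73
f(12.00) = -65.17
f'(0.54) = 4.18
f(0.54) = -1.15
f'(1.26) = -0.93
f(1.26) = -0.66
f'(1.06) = -0.42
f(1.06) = -0.53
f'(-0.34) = -4.78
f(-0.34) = -2.03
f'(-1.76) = 1.07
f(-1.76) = -1.12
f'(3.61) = -3.37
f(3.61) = -6.03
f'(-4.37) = 3.61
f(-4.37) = -7.37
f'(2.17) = -2.07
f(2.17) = -2.09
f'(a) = (1.7 - 14.54*a)*(-3.19*a^4 - 0.66*a^3 + 2.04*a^2 + 2.76*a - 4.31)/(7.27*a^2 - 1.7*a + 1.06)^2 + (-12.76*a^3 - 1.98*a^2 + 4.08*a + 2.76)/(7.27*a^2 - 1.7*a + 1.06) = (-46.3826*a^5 + 11.4708*a^4 - 11.2816*a^3 - 25.632*a^2 + 66.9922*a - 4.4014)/(52.8529*a^4 - 24.718*a^3 + 18.3024*a^2 - 3.604*a + 1.1236)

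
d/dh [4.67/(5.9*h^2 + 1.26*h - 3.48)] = (-55.106*h - 5.8842)/(5.9*h^2 + 1.26*h - 3.48)^2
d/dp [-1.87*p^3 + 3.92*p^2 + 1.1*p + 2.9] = -5.61*p^2 + 7.84*p + 1.1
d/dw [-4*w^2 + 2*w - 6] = 2 - 8*w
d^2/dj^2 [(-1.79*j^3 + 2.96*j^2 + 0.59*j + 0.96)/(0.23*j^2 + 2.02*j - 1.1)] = (1.11022302462516e-16*j^5 - 18.201582*j^3 + 28.662264*j^2 - 9.423684*j + 18.105288)/(0.012167*j^6 + 0.320574*j^5 + 2.640906*j^4 + 5.176048*j^3 - 12.63042*j^2 + 7.3326*j - 1.331)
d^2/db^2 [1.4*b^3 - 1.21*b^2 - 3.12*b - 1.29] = 8.4*b - 2.42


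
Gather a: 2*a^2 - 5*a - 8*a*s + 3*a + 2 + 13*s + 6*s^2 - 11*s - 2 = 2*a^2 + a*(-8*s - 2) + 6*s^2 + 2*s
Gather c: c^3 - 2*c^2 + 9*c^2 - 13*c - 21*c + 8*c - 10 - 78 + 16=c^3 + 7*c^2 - 26*c - 72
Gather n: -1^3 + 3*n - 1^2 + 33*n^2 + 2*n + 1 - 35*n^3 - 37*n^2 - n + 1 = -35*n^3 - 4*n^2 + 4*n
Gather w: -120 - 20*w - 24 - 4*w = -24*w - 144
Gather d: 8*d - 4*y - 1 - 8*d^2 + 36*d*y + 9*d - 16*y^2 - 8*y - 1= -8*d^2 + d*(36*y + 17) - 16*y^2 - 12*y - 2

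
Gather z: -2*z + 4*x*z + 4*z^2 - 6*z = 4*z^2 + z*(4*x - 8)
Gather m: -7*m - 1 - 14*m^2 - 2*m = -14*m^2 - 9*m - 1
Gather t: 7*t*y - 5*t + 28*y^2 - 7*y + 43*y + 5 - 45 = t*(7*y - 5) + 28*y^2 + 36*y - 40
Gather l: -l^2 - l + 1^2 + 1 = -l^2 - l + 2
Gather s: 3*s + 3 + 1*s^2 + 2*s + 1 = s^2 + 5*s + 4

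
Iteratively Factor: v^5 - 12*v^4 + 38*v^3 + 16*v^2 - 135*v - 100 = (v - 4)*(v^4 - 8*v^3 + 6*v^2 + 40*v + 25) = (v - 5)*(v - 4)*(v^3 - 3*v^2 - 9*v - 5) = (v - 5)*(v - 4)*(v + 1)*(v^2 - 4*v - 5) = (v - 5)*(v - 4)*(v + 1)^2*(v - 5)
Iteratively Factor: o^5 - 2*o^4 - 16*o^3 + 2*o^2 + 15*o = (o + 3)*(o^4 - 5*o^3 - o^2 + 5*o) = o*(o + 3)*(o^3 - 5*o^2 - o + 5) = o*(o - 5)*(o + 3)*(o^2 - 1) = o*(o - 5)*(o - 1)*(o + 3)*(o + 1)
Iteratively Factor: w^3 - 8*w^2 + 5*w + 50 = (w + 2)*(w^2 - 10*w + 25) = (w - 5)*(w + 2)*(w - 5)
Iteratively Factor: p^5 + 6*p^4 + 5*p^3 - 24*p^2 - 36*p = (p + 3)*(p^4 + 3*p^3 - 4*p^2 - 12*p) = (p + 3)^2*(p^3 - 4*p) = p*(p + 3)^2*(p^2 - 4) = p*(p + 2)*(p + 3)^2*(p - 2)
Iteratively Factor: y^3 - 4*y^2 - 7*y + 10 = (y + 2)*(y^2 - 6*y + 5) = (y - 1)*(y + 2)*(y - 5)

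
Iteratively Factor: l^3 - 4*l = (l)*(l^2 - 4) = l*(l + 2)*(l - 2)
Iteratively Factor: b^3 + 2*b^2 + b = (b + 1)*(b^2 + b) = (b + 1)^2*(b)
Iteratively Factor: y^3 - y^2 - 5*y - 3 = (y + 1)*(y^2 - 2*y - 3) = (y + 1)^2*(y - 3)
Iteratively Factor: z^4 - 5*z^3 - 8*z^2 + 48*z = (z - 4)*(z^3 - z^2 - 12*z) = (z - 4)^2*(z^2 + 3*z) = z*(z - 4)^2*(z + 3)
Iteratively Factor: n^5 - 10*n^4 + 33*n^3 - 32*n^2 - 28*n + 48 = (n - 2)*(n^4 - 8*n^3 + 17*n^2 + 2*n - 24) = (n - 2)^2*(n^3 - 6*n^2 + 5*n + 12) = (n - 2)^2*(n + 1)*(n^2 - 7*n + 12) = (n - 4)*(n - 2)^2*(n + 1)*(n - 3)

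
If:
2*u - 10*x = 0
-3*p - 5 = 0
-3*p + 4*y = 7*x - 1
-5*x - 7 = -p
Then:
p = -5/3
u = -26/3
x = -26/15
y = -68/15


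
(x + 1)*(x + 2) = x^2 + 3*x + 2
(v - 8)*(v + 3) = v^2 - 5*v - 24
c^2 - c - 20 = (c - 5)*(c + 4)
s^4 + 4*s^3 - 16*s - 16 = (s - 2)*(s + 2)^3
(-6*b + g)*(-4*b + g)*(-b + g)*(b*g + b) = -24*b^4*g - 24*b^4 + 34*b^3*g^2 + 34*b^3*g - 11*b^2*g^3 - 11*b^2*g^2 + b*g^4 + b*g^3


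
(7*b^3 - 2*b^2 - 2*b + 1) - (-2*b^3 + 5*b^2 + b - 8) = 9*b^3 - 7*b^2 - 3*b + 9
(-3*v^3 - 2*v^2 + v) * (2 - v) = 3*v^4 - 4*v^3 - 5*v^2 + 2*v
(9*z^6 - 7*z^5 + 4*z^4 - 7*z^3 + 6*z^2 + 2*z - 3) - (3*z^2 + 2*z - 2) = 9*z^6 - 7*z^5 + 4*z^4 - 7*z^3 + 3*z^2 - 1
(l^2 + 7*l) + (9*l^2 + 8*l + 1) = 10*l^2 + 15*l + 1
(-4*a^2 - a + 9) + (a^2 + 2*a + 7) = -3*a^2 + a + 16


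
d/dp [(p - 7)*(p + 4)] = 2*p - 3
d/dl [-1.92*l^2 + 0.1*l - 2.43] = 0.1 - 3.84*l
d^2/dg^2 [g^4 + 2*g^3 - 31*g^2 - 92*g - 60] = 12*g^2 + 12*g - 62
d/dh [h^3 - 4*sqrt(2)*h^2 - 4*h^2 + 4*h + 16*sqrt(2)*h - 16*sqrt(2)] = 3*h^2 - 8*sqrt(2)*h - 8*h + 4 + 16*sqrt(2)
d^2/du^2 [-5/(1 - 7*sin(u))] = 35*(-7*sin(u)^2 - sin(u) + 14)/(7*sin(u) - 1)^3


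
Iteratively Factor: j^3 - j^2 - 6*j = (j - 3)*(j^2 + 2*j) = (j - 3)*(j + 2)*(j)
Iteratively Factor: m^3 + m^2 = (m)*(m^2 + m) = m^2*(m + 1)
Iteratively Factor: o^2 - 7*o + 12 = (o - 3)*(o - 4)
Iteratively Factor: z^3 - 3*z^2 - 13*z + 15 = (z - 5)*(z^2 + 2*z - 3) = (z - 5)*(z - 1)*(z + 3)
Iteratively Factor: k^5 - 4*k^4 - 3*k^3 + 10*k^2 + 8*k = (k + 1)*(k^4 - 5*k^3 + 2*k^2 + 8*k) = (k + 1)^2*(k^3 - 6*k^2 + 8*k) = (k - 2)*(k + 1)^2*(k^2 - 4*k) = k*(k - 2)*(k + 1)^2*(k - 4)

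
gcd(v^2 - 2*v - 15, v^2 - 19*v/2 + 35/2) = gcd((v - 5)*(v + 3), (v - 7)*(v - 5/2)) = 1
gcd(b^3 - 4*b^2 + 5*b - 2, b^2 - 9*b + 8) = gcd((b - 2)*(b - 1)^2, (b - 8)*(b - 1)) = b - 1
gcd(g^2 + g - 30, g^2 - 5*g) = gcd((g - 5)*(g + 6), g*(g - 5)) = g - 5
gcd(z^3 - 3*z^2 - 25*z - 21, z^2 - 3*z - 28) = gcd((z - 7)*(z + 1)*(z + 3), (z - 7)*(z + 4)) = z - 7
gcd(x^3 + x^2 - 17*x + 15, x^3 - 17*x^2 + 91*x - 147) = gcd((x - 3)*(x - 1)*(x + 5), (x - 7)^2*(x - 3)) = x - 3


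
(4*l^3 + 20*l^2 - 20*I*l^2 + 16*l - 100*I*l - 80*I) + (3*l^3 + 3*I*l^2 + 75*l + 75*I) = 7*l^3 + 20*l^2 - 17*I*l^2 + 91*l - 100*I*l - 5*I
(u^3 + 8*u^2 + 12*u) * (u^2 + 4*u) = u^5 + 12*u^4 + 44*u^3 + 48*u^2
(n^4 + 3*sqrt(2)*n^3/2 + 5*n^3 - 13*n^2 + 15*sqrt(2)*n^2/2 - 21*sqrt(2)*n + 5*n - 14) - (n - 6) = n^4 + 3*sqrt(2)*n^3/2 + 5*n^3 - 13*n^2 + 15*sqrt(2)*n^2/2 - 21*sqrt(2)*n + 4*n - 8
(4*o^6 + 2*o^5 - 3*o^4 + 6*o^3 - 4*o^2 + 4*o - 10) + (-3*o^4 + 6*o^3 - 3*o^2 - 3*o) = 4*o^6 + 2*o^5 - 6*o^4 + 12*o^3 - 7*o^2 + o - 10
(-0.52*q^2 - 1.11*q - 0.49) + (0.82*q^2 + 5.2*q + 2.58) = 0.3*q^2 + 4.09*q + 2.09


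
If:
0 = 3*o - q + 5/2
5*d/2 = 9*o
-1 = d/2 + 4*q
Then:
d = -66/23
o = -55/69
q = 5/46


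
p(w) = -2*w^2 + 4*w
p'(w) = 4 - 4*w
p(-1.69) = -12.47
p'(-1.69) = 10.76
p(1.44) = 1.61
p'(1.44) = -1.76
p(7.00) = -70.00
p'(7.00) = -24.00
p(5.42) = -37.07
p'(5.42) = -17.68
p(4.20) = -18.48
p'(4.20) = -12.80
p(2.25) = -1.12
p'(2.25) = -5.00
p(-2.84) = -27.49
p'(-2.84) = 15.36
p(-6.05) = -97.40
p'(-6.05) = 28.20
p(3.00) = -6.00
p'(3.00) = -8.00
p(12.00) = -240.00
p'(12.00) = -44.00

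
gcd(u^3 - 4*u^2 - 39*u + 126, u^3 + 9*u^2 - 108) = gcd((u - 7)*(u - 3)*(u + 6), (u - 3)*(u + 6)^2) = u^2 + 3*u - 18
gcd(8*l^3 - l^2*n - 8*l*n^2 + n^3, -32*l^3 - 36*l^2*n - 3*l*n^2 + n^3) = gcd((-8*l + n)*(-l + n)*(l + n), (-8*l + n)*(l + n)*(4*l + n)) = 8*l^2 + 7*l*n - n^2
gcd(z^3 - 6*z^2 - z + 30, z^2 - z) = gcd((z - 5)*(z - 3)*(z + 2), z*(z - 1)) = 1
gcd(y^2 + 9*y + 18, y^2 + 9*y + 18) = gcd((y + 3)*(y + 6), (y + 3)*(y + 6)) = y^2 + 9*y + 18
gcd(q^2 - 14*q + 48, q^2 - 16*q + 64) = q - 8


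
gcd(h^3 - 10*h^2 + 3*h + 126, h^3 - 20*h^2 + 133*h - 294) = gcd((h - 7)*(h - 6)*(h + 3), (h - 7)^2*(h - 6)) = h^2 - 13*h + 42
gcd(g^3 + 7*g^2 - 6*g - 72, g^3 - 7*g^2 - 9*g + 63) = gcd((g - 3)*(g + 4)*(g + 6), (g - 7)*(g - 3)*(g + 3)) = g - 3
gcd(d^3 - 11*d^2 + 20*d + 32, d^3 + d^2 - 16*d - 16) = d^2 - 3*d - 4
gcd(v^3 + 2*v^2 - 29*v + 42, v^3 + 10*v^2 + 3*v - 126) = v^2 + 4*v - 21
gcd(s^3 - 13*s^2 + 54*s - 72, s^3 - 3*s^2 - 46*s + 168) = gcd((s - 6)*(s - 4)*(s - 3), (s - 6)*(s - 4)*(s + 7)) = s^2 - 10*s + 24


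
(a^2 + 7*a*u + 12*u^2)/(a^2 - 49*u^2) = (a^2 + 7*a*u + 12*u^2)/(a^2 - 49*u^2)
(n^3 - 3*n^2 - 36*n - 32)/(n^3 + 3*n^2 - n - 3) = (n^2 - 4*n - 32)/(n^2 + 2*n - 3)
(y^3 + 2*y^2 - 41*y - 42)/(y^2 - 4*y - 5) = (y^2 + y - 42)/(y - 5)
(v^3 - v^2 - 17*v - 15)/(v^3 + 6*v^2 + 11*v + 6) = (v - 5)/(v + 2)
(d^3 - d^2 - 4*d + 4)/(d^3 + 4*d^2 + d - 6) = (d - 2)/(d + 3)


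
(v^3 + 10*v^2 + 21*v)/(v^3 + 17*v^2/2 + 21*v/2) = 2*(v + 3)/(2*v + 3)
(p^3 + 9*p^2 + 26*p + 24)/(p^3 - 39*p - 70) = (p^2 + 7*p + 12)/(p^2 - 2*p - 35)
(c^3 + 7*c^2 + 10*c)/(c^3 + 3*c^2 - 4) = c*(c + 5)/(c^2 + c - 2)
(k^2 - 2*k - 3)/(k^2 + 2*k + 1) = (k - 3)/(k + 1)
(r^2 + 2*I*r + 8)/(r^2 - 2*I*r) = (r + 4*I)/r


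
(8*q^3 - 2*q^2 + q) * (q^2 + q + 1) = 8*q^5 + 6*q^4 + 7*q^3 - q^2 + q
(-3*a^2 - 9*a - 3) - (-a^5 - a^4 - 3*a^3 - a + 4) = a^5 + a^4 + 3*a^3 - 3*a^2 - 8*a - 7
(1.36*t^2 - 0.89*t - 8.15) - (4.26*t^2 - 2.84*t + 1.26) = -2.9*t^2 + 1.95*t - 9.41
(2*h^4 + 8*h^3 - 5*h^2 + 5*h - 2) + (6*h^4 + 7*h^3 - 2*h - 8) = 8*h^4 + 15*h^3 - 5*h^2 + 3*h - 10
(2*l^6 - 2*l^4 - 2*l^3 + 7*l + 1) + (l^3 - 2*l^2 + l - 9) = 2*l^6 - 2*l^4 - l^3 - 2*l^2 + 8*l - 8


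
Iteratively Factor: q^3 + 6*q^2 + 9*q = (q + 3)*(q^2 + 3*q) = q*(q + 3)*(q + 3)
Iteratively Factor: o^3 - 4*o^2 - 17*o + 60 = (o - 5)*(o^2 + o - 12) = (o - 5)*(o - 3)*(o + 4)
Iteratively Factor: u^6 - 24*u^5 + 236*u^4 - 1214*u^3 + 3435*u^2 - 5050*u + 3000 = (u - 3)*(u^5 - 21*u^4 + 173*u^3 - 695*u^2 + 1350*u - 1000) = (u - 5)*(u - 3)*(u^4 - 16*u^3 + 93*u^2 - 230*u + 200) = (u - 5)*(u - 4)*(u - 3)*(u^3 - 12*u^2 + 45*u - 50) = (u - 5)^2*(u - 4)*(u - 3)*(u^2 - 7*u + 10) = (u - 5)^2*(u - 4)*(u - 3)*(u - 2)*(u - 5)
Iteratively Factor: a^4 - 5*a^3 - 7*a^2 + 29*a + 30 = (a + 1)*(a^3 - 6*a^2 - a + 30) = (a - 5)*(a + 1)*(a^2 - a - 6) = (a - 5)*(a + 1)*(a + 2)*(a - 3)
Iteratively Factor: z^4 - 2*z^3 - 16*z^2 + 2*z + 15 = (z - 1)*(z^3 - z^2 - 17*z - 15) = (z - 1)*(z + 3)*(z^2 - 4*z - 5) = (z - 1)*(z + 1)*(z + 3)*(z - 5)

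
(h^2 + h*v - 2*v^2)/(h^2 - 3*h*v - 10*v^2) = (-h + v)/(-h + 5*v)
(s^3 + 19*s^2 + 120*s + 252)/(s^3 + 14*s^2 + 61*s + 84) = (s^2 + 12*s + 36)/(s^2 + 7*s + 12)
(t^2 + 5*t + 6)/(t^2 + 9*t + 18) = (t + 2)/(t + 6)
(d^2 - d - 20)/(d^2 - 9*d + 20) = (d + 4)/(d - 4)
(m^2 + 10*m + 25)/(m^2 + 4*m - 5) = (m + 5)/(m - 1)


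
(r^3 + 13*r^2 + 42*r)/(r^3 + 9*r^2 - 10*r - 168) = r/(r - 4)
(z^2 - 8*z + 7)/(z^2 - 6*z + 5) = (z - 7)/(z - 5)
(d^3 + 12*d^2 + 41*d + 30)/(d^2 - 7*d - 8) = (d^2 + 11*d + 30)/(d - 8)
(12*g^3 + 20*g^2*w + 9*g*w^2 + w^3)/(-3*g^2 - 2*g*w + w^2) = (12*g^2 + 8*g*w + w^2)/(-3*g + w)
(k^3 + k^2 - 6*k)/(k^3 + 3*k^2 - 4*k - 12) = k/(k + 2)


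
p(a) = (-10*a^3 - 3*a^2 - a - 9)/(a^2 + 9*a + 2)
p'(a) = (-2*a - 9)*(-10*a^3 - 3*a^2 - a - 9)/(a^2 + 9*a + 2)^2 + (-30*a^2 - 6*a - 1)/(a^2 + 9*a + 2)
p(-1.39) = -1.57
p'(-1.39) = 4.76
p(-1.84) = -4.03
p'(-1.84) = 6.27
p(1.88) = -3.92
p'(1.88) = -3.04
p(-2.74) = -11.68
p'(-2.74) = 11.13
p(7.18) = -32.77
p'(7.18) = -6.98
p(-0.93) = 0.48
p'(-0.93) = 4.50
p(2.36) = -5.54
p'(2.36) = -3.69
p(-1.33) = -1.29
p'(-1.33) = 4.63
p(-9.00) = 3523.50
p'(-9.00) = 14667.25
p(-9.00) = 3523.50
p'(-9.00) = 14667.25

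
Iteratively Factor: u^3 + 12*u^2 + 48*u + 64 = (u + 4)*(u^2 + 8*u + 16) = (u + 4)^2*(u + 4)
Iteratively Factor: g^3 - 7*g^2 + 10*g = (g)*(g^2 - 7*g + 10) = g*(g - 2)*(g - 5)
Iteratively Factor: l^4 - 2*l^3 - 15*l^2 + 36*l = (l - 3)*(l^3 + l^2 - 12*l) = (l - 3)^2*(l^2 + 4*l) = (l - 3)^2*(l + 4)*(l)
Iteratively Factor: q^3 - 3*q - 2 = (q + 1)*(q^2 - q - 2) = (q - 2)*(q + 1)*(q + 1)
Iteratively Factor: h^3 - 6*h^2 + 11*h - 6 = (h - 1)*(h^2 - 5*h + 6) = (h - 3)*(h - 1)*(h - 2)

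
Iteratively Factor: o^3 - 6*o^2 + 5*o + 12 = (o - 4)*(o^2 - 2*o - 3) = (o - 4)*(o + 1)*(o - 3)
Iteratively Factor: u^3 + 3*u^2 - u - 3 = (u + 3)*(u^2 - 1) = (u + 1)*(u + 3)*(u - 1)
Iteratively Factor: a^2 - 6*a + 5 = (a - 5)*(a - 1)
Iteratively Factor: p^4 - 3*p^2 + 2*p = (p - 1)*(p^3 + p^2 - 2*p) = (p - 1)^2*(p^2 + 2*p) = (p - 1)^2*(p + 2)*(p)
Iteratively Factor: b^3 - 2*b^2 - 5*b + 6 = (b + 2)*(b^2 - 4*b + 3) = (b - 1)*(b + 2)*(b - 3)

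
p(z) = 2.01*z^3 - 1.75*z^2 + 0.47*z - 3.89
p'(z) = 6.03*z^2 - 3.5*z + 0.47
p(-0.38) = -4.43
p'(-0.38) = 2.67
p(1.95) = 5.28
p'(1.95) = 16.57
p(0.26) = -3.85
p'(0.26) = -0.03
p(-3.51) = -114.02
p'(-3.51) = 87.05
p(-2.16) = -33.33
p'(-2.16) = 36.16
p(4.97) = 201.97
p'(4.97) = 132.02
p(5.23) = 238.24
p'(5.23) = 147.10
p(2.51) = 18.05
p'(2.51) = 29.67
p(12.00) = 3223.03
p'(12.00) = 826.79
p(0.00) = -3.89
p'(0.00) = 0.47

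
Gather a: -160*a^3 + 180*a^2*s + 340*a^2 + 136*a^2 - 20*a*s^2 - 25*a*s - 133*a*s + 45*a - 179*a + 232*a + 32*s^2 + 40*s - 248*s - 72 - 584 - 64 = -160*a^3 + a^2*(180*s + 476) + a*(-20*s^2 - 158*s + 98) + 32*s^2 - 208*s - 720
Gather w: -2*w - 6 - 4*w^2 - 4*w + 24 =-4*w^2 - 6*w + 18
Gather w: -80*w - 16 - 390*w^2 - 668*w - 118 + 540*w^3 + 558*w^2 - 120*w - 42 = 540*w^3 + 168*w^2 - 868*w - 176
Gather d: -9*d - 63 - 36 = -9*d - 99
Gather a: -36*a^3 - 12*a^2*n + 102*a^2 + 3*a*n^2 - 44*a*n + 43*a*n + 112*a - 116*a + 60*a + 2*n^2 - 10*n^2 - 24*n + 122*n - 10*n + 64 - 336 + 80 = -36*a^3 + a^2*(102 - 12*n) + a*(3*n^2 - n + 56) - 8*n^2 + 88*n - 192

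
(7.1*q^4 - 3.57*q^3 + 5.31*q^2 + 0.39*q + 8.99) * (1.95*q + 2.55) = 13.845*q^5 + 11.1435*q^4 + 1.251*q^3 + 14.301*q^2 + 18.525*q + 22.9245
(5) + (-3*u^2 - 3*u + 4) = -3*u^2 - 3*u + 9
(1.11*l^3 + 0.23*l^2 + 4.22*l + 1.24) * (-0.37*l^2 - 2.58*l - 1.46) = -0.4107*l^5 - 2.9489*l^4 - 3.7754*l^3 - 11.6822*l^2 - 9.3604*l - 1.8104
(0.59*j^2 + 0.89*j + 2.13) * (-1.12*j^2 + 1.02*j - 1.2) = -0.6608*j^4 - 0.395*j^3 - 2.1858*j^2 + 1.1046*j - 2.556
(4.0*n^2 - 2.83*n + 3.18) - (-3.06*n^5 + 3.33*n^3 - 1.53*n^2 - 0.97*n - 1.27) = 3.06*n^5 - 3.33*n^3 + 5.53*n^2 - 1.86*n + 4.45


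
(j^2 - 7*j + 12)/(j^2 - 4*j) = (j - 3)/j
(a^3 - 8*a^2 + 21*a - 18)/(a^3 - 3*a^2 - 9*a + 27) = (a - 2)/(a + 3)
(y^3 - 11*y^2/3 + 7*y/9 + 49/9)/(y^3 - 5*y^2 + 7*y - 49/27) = 3*(y + 1)/(3*y - 1)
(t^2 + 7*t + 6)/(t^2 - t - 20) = (t^2 + 7*t + 6)/(t^2 - t - 20)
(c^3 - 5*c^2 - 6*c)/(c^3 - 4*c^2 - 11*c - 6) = c/(c + 1)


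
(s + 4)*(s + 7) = s^2 + 11*s + 28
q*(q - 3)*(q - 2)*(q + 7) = q^4 + 2*q^3 - 29*q^2 + 42*q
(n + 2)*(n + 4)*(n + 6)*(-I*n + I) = -I*n^4 - 11*I*n^3 - 32*I*n^2 - 4*I*n + 48*I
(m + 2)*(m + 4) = m^2 + 6*m + 8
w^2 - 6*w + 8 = (w - 4)*(w - 2)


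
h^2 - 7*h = h*(h - 7)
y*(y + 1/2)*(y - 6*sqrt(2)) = y^3 - 6*sqrt(2)*y^2 + y^2/2 - 3*sqrt(2)*y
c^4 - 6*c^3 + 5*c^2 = c^2*(c - 5)*(c - 1)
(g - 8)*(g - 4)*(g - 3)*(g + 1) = g^4 - 14*g^3 + 53*g^2 - 28*g - 96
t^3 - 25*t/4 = t*(t - 5/2)*(t + 5/2)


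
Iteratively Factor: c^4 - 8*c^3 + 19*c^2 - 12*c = (c - 3)*(c^3 - 5*c^2 + 4*c) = c*(c - 3)*(c^2 - 5*c + 4) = c*(c - 3)*(c - 1)*(c - 4)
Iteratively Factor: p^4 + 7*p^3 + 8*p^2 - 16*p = (p + 4)*(p^3 + 3*p^2 - 4*p) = p*(p + 4)*(p^2 + 3*p - 4) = p*(p + 4)^2*(p - 1)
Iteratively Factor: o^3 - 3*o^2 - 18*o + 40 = (o + 4)*(o^2 - 7*o + 10) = (o - 2)*(o + 4)*(o - 5)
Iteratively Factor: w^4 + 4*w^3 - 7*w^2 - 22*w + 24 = (w - 1)*(w^3 + 5*w^2 - 2*w - 24) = (w - 1)*(w + 3)*(w^2 + 2*w - 8) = (w - 2)*(w - 1)*(w + 3)*(w + 4)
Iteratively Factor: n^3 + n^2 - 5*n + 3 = (n - 1)*(n^2 + 2*n - 3) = (n - 1)*(n + 3)*(n - 1)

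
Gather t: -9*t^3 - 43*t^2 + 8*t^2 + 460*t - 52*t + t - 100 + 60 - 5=-9*t^3 - 35*t^2 + 409*t - 45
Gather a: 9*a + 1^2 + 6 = 9*a + 7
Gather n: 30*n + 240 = 30*n + 240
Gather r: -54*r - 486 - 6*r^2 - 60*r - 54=-6*r^2 - 114*r - 540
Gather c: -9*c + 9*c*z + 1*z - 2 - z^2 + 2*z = c*(9*z - 9) - z^2 + 3*z - 2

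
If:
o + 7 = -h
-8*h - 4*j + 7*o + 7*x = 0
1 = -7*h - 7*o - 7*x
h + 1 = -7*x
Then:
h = -49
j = 367/2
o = 42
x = 48/7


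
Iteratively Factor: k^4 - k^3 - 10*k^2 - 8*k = (k + 2)*(k^3 - 3*k^2 - 4*k) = k*(k + 2)*(k^2 - 3*k - 4) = k*(k - 4)*(k + 2)*(k + 1)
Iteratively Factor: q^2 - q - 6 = (q + 2)*(q - 3)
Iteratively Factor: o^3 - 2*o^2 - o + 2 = (o - 2)*(o^2 - 1) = (o - 2)*(o + 1)*(o - 1)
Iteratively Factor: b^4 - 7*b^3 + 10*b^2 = (b - 2)*(b^3 - 5*b^2) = (b - 5)*(b - 2)*(b^2) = b*(b - 5)*(b - 2)*(b)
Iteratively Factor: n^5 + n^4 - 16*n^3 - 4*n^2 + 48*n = (n + 4)*(n^4 - 3*n^3 - 4*n^2 + 12*n) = (n - 3)*(n + 4)*(n^3 - 4*n) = (n - 3)*(n + 2)*(n + 4)*(n^2 - 2*n) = (n - 3)*(n - 2)*(n + 2)*(n + 4)*(n)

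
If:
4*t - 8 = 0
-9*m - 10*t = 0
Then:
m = -20/9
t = 2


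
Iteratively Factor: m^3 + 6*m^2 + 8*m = (m + 4)*(m^2 + 2*m) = (m + 2)*(m + 4)*(m)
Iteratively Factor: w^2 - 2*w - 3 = (w + 1)*(w - 3)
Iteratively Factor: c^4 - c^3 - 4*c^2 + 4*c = (c - 1)*(c^3 - 4*c) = (c - 1)*(c + 2)*(c^2 - 2*c) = c*(c - 1)*(c + 2)*(c - 2)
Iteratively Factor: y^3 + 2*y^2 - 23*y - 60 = (y - 5)*(y^2 + 7*y + 12) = (y - 5)*(y + 4)*(y + 3)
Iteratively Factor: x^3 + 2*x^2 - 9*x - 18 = (x + 2)*(x^2 - 9) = (x + 2)*(x + 3)*(x - 3)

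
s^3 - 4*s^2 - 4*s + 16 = (s - 4)*(s - 2)*(s + 2)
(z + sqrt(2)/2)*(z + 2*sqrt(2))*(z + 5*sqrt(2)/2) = z^3 + 5*sqrt(2)*z^2 + 29*z/2 + 5*sqrt(2)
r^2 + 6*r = r*(r + 6)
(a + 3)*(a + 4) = a^2 + 7*a + 12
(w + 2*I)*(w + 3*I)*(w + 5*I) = w^3 + 10*I*w^2 - 31*w - 30*I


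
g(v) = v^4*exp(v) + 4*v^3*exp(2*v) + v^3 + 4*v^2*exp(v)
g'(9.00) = 446830432001.01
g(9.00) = 191520260466.30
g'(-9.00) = 243.48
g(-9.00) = -728.15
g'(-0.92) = 0.62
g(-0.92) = 0.36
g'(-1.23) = 2.20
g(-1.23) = -0.06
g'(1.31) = 643.57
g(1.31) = 162.12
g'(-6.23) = 117.70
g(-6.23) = -238.54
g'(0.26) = 4.95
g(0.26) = 0.49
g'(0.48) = 18.72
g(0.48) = 2.84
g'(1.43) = 991.44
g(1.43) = 258.82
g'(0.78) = 78.50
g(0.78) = 15.62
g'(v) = v^4*exp(v) + 8*v^3*exp(2*v) + 4*v^3*exp(v) + 12*v^2*exp(2*v) + 4*v^2*exp(v) + 3*v^2 + 8*v*exp(v)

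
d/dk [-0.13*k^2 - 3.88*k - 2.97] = -0.26*k - 3.88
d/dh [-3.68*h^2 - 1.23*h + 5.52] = -7.36*h - 1.23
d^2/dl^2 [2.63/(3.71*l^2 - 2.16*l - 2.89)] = (72.399166*l^2 - 42.151536*l - 2.63*(7.42*l - 2.16)*(14.84*l - 4.32) - 56.397194)/(-3.71*l^2 + 2.16*l + 2.89)^3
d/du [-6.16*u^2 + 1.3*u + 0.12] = 1.3 - 12.32*u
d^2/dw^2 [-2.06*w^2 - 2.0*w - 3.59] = -4.12000000000000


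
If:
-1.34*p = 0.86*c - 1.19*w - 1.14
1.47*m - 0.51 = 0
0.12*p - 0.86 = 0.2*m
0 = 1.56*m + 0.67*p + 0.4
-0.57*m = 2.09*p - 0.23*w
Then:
No Solution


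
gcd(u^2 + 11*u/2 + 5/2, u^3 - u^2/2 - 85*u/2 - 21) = u + 1/2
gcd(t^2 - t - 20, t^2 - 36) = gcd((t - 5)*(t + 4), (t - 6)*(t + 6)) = 1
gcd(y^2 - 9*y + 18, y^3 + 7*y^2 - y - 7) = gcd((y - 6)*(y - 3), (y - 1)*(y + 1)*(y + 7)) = 1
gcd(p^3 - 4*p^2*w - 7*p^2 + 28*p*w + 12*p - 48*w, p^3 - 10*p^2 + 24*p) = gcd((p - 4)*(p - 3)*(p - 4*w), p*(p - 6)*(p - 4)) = p - 4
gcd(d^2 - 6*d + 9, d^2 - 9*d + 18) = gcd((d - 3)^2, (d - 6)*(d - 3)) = d - 3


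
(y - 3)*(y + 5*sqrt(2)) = y^2 - 3*y + 5*sqrt(2)*y - 15*sqrt(2)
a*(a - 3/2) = a^2 - 3*a/2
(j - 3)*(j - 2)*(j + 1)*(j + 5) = j^4 + j^3 - 19*j^2 + 11*j + 30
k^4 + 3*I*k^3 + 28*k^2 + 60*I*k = k*(k - 5*I)*(k + 2*I)*(k + 6*I)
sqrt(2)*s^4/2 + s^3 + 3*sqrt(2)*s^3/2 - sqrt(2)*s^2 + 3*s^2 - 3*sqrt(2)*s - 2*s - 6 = (s + 3)*(s - sqrt(2))*(s + sqrt(2))*(sqrt(2)*s/2 + 1)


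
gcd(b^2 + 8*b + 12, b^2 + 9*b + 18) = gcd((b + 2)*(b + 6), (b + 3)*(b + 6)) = b + 6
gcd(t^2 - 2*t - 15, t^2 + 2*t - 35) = t - 5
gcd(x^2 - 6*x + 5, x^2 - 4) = 1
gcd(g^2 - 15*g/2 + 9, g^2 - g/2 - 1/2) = 1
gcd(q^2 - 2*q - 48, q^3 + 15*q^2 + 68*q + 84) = q + 6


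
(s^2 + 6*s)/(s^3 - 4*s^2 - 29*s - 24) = s*(s + 6)/(s^3 - 4*s^2 - 29*s - 24)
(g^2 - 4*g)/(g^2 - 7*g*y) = (g - 4)/(g - 7*y)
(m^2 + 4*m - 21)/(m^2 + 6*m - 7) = (m - 3)/(m - 1)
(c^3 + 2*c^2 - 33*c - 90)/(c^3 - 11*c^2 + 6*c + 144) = (c + 5)/(c - 8)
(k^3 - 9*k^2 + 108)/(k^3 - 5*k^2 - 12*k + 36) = (k - 6)/(k - 2)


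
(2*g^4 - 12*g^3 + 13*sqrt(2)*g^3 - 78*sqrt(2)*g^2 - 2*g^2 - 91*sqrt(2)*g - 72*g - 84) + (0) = 2*g^4 - 12*g^3 + 13*sqrt(2)*g^3 - 78*sqrt(2)*g^2 - 2*g^2 - 91*sqrt(2)*g - 72*g - 84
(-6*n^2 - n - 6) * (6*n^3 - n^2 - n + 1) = -36*n^5 - 29*n^3 + n^2 + 5*n - 6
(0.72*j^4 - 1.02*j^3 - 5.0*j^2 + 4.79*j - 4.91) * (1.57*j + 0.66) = 1.1304*j^5 - 1.1262*j^4 - 8.5232*j^3 + 4.2203*j^2 - 4.5473*j - 3.2406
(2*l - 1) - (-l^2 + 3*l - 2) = l^2 - l + 1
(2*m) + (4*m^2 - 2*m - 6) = 4*m^2 - 6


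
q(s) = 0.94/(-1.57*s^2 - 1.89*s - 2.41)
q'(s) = 0.94*(3.14*s + 1.89)/(-1.57*s^2 - 1.89*s - 2.41)^2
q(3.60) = -0.03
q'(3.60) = 0.01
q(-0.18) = -0.44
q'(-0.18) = 0.28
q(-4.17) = -0.04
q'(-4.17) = -0.02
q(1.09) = -0.15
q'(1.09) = 0.12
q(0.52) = -0.25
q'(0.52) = 0.23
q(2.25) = -0.06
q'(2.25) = 0.04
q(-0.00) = -0.39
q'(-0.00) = 0.31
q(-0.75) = -0.50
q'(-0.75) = -0.12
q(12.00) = -0.00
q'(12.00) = 0.00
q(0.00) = -0.39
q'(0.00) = 0.31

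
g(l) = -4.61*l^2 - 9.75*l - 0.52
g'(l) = -9.22*l - 9.75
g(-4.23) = -41.76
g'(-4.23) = 29.25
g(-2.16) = -0.97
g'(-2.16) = 10.17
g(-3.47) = -22.20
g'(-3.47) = 22.24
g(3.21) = -79.32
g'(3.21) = -39.35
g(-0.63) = 3.79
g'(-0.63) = -3.94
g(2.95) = -69.40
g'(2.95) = -36.95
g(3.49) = -90.70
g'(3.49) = -41.93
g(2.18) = -43.68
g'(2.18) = -29.85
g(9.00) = -461.68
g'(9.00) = -92.73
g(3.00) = -71.26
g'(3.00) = -37.41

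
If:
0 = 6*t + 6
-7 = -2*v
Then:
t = -1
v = 7/2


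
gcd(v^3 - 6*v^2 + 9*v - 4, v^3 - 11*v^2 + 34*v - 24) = v^2 - 5*v + 4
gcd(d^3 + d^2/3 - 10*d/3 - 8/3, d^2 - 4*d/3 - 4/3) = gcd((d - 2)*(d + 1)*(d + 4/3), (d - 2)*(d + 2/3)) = d - 2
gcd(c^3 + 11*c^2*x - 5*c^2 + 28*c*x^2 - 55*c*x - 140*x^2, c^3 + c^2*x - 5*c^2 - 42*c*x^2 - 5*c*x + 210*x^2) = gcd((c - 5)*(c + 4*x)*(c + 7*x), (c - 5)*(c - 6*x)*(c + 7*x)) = c^2 + 7*c*x - 5*c - 35*x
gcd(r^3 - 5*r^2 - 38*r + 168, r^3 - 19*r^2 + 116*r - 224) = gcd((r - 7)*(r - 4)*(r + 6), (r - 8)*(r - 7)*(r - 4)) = r^2 - 11*r + 28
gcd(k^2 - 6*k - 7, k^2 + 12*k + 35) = 1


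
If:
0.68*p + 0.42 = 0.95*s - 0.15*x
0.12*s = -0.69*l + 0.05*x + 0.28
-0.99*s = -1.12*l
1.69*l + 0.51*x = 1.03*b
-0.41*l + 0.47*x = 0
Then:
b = 0.74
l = 0.36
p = -0.12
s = 0.41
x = 0.31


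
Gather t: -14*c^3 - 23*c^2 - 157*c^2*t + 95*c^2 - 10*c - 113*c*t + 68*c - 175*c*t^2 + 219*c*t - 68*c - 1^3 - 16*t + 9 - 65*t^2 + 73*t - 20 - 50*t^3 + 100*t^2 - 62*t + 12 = -14*c^3 + 72*c^2 - 10*c - 50*t^3 + t^2*(35 - 175*c) + t*(-157*c^2 + 106*c - 5)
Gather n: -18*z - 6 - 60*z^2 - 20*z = -60*z^2 - 38*z - 6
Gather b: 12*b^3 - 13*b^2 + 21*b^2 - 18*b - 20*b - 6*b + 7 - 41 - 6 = 12*b^3 + 8*b^2 - 44*b - 40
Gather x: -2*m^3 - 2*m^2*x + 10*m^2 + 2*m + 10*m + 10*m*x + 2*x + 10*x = -2*m^3 + 10*m^2 + 12*m + x*(-2*m^2 + 10*m + 12)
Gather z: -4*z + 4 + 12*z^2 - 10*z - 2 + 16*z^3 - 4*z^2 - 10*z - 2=16*z^3 + 8*z^2 - 24*z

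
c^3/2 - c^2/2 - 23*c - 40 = (c/2 + 1)*(c - 8)*(c + 5)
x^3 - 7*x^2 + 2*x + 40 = (x - 5)*(x - 4)*(x + 2)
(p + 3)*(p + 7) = p^2 + 10*p + 21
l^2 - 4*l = l*(l - 4)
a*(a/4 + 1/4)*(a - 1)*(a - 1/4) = a^4/4 - a^3/16 - a^2/4 + a/16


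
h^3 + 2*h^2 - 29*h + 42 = (h - 3)*(h - 2)*(h + 7)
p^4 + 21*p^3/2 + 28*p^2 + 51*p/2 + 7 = (p + 1/2)*(p + 1)*(p + 2)*(p + 7)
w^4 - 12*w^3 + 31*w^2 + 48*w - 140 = (w - 7)*(w - 5)*(w - 2)*(w + 2)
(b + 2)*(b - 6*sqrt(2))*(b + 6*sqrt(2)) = b^3 + 2*b^2 - 72*b - 144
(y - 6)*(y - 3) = y^2 - 9*y + 18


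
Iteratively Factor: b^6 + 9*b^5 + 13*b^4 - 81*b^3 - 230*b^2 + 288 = (b - 1)*(b^5 + 10*b^4 + 23*b^3 - 58*b^2 - 288*b - 288) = (b - 1)*(b + 3)*(b^4 + 7*b^3 + 2*b^2 - 64*b - 96) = (b - 3)*(b - 1)*(b + 3)*(b^3 + 10*b^2 + 32*b + 32) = (b - 3)*(b - 1)*(b + 3)*(b + 4)*(b^2 + 6*b + 8) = (b - 3)*(b - 1)*(b + 3)*(b + 4)^2*(b + 2)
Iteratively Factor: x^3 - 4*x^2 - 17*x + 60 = (x - 3)*(x^2 - x - 20) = (x - 5)*(x - 3)*(x + 4)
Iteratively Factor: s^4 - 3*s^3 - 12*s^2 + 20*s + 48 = (s + 2)*(s^3 - 5*s^2 - 2*s + 24) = (s + 2)^2*(s^2 - 7*s + 12) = (s - 4)*(s + 2)^2*(s - 3)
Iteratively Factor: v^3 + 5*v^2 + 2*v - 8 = (v - 1)*(v^2 + 6*v + 8) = (v - 1)*(v + 2)*(v + 4)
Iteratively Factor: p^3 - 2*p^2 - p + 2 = (p - 2)*(p^2 - 1) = (p - 2)*(p - 1)*(p + 1)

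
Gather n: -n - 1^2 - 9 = -n - 10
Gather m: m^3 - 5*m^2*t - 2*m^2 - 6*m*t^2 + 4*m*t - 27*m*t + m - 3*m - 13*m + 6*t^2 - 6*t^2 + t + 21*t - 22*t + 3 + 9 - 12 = m^3 + m^2*(-5*t - 2) + m*(-6*t^2 - 23*t - 15)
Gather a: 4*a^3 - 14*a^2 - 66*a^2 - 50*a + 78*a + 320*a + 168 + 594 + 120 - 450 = 4*a^3 - 80*a^2 + 348*a + 432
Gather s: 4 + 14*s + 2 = 14*s + 6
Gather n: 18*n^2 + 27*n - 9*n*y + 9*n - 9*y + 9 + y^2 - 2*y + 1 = 18*n^2 + n*(36 - 9*y) + y^2 - 11*y + 10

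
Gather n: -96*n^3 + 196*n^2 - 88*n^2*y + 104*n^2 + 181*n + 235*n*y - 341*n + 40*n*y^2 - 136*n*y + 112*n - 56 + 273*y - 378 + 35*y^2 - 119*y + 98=-96*n^3 + n^2*(300 - 88*y) + n*(40*y^2 + 99*y - 48) + 35*y^2 + 154*y - 336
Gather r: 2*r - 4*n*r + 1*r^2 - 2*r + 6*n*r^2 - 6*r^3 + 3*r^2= -4*n*r - 6*r^3 + r^2*(6*n + 4)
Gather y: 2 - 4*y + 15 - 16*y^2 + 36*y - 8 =-16*y^2 + 32*y + 9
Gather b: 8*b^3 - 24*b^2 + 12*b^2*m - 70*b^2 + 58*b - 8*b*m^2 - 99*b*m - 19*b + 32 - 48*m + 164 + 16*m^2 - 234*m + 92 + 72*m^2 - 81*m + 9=8*b^3 + b^2*(12*m - 94) + b*(-8*m^2 - 99*m + 39) + 88*m^2 - 363*m + 297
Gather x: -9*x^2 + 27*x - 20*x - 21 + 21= -9*x^2 + 7*x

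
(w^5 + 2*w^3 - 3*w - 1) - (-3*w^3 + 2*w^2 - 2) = w^5 + 5*w^3 - 2*w^2 - 3*w + 1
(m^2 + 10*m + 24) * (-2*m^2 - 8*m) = -2*m^4 - 28*m^3 - 128*m^2 - 192*m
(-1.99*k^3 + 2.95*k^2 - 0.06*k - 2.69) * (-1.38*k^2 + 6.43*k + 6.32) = 2.7462*k^5 - 16.8667*k^4 + 6.4745*k^3 + 21.9704*k^2 - 17.6759*k - 17.0008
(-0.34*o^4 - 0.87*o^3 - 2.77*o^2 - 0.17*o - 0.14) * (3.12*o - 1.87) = -1.0608*o^5 - 2.0786*o^4 - 7.0155*o^3 + 4.6495*o^2 - 0.1189*o + 0.2618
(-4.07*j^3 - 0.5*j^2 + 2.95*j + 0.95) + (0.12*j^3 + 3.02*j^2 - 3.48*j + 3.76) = -3.95*j^3 + 2.52*j^2 - 0.53*j + 4.71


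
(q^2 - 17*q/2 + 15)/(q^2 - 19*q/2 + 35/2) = (q - 6)/(q - 7)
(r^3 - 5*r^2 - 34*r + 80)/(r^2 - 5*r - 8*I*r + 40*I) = (r^3 - 5*r^2 - 34*r + 80)/(r^2 - 5*r - 8*I*r + 40*I)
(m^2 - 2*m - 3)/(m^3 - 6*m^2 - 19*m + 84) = (m + 1)/(m^2 - 3*m - 28)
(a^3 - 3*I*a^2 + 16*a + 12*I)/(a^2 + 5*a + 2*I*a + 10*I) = (a^2 - 5*I*a + 6)/(a + 5)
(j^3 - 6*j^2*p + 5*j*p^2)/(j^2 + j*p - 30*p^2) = j*(j - p)/(j + 6*p)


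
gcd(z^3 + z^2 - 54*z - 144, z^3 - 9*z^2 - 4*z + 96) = z^2 - 5*z - 24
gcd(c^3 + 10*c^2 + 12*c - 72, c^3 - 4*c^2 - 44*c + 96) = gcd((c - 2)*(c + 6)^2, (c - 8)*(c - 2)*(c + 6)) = c^2 + 4*c - 12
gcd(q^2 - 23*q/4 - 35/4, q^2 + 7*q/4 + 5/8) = q + 5/4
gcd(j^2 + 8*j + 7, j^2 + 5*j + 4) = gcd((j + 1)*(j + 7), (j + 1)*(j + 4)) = j + 1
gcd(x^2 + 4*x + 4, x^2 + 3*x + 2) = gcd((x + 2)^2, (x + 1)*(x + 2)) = x + 2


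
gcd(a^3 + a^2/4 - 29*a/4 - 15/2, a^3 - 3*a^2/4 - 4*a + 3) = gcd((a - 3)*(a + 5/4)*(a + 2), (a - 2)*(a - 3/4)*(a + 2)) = a + 2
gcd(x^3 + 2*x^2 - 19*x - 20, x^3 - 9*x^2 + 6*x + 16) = x + 1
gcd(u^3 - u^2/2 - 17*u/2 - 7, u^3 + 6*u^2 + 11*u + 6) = u^2 + 3*u + 2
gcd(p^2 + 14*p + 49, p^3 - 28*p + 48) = 1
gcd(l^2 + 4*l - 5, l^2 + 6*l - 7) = l - 1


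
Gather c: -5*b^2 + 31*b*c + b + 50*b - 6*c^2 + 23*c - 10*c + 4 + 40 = -5*b^2 + 51*b - 6*c^2 + c*(31*b + 13) + 44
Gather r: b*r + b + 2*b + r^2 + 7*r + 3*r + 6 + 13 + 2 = 3*b + r^2 + r*(b + 10) + 21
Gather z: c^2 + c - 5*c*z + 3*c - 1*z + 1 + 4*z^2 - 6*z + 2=c^2 + 4*c + 4*z^2 + z*(-5*c - 7) + 3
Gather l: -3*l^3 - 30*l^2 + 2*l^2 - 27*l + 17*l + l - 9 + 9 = -3*l^3 - 28*l^2 - 9*l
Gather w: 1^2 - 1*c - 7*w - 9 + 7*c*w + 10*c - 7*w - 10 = 9*c + w*(7*c - 14) - 18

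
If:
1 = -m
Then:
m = -1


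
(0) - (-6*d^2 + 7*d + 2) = 6*d^2 - 7*d - 2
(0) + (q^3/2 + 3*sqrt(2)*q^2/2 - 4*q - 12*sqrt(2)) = q^3/2 + 3*sqrt(2)*q^2/2 - 4*q - 12*sqrt(2)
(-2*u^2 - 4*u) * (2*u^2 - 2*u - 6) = -4*u^4 - 4*u^3 + 20*u^2 + 24*u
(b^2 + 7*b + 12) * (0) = 0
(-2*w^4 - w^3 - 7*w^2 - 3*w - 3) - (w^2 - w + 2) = -2*w^4 - w^3 - 8*w^2 - 2*w - 5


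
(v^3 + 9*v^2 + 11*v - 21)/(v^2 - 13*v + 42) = (v^3 + 9*v^2 + 11*v - 21)/(v^2 - 13*v + 42)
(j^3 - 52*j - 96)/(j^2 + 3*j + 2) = (j^2 - 2*j - 48)/(j + 1)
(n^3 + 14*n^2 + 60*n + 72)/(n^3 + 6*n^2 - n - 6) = (n^2 + 8*n + 12)/(n^2 - 1)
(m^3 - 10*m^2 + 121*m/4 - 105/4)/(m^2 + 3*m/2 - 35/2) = (2*m^2 - 13*m + 15)/(2*(m + 5))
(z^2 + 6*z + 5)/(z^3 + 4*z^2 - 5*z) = (z + 1)/(z*(z - 1))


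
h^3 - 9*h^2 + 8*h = h*(h - 8)*(h - 1)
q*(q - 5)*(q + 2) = q^3 - 3*q^2 - 10*q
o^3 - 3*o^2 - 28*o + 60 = (o - 6)*(o - 2)*(o + 5)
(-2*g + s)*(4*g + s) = -8*g^2 + 2*g*s + s^2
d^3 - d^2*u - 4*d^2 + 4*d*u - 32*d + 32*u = (d - 8)*(d + 4)*(d - u)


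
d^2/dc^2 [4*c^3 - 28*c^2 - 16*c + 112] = 24*c - 56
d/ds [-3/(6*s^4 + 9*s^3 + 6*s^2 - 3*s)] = (8*s^3 + 9*s^2 + 4*s - 1)/(s^2*(2*s^3 + 3*s^2 + 2*s - 1)^2)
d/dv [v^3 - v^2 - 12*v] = 3*v^2 - 2*v - 12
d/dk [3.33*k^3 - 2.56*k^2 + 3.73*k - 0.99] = 9.99*k^2 - 5.12*k + 3.73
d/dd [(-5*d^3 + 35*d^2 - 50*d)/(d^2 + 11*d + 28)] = 5*(-d^4 - 22*d^3 + 3*d^2 + 392*d - 280)/(d^4 + 22*d^3 + 177*d^2 + 616*d + 784)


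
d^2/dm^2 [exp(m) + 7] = exp(m)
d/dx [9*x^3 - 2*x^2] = x*(27*x - 4)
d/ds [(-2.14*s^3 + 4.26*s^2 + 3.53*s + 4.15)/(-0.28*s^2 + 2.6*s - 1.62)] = (0.5992*s^4 - 11.128*s^3 + 22.4648*s^2 - 11.4784*s - 16.5086)/(0.0784*s^4 - 1.456*s^3 + 7.6672*s^2 - 8.424*s + 2.6244)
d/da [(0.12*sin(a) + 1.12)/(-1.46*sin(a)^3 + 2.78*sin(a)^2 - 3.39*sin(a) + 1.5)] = (0.3504*sin(a)^3 + 4.572*sin(a)^2 - 6.2272*sin(a) + 3.9768)*cos(a)/(2.1316*sin(a)^6 - 8.1176*sin(a)^5 + 17.6272*sin(a)^4 - 23.2284*sin(a)^3 + 19.8321*sin(a)^2 - 10.17*sin(a) + 2.25)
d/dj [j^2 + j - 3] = 2*j + 1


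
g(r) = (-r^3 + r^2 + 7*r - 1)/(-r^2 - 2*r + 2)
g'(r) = (2*r + 2)*(-r^3 + r^2 + 7*r - 1)/(-r^2 - 2*r + 2)^2 + (-3*r^2 + 2*r + 7)/(-r^2 - 2*r + 2)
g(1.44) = -2.77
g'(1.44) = 3.33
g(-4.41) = -8.50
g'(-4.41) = 0.25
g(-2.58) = 9.47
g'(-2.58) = -95.43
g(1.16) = -4.15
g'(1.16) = 7.58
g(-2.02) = -1.44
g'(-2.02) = -3.24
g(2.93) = -0.24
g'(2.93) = 1.19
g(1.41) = -2.87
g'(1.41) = 3.55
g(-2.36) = 1.04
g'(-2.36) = -15.00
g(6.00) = 3.02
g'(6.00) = 1.02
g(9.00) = 6.04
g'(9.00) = 1.00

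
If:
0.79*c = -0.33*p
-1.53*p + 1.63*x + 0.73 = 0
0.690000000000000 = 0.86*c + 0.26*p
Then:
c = 2.90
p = -6.95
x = -6.97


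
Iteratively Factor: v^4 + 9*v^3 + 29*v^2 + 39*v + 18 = (v + 1)*(v^3 + 8*v^2 + 21*v + 18) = (v + 1)*(v + 2)*(v^2 + 6*v + 9) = (v + 1)*(v + 2)*(v + 3)*(v + 3)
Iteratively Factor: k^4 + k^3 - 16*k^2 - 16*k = (k + 4)*(k^3 - 3*k^2 - 4*k) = (k - 4)*(k + 4)*(k^2 + k) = k*(k - 4)*(k + 4)*(k + 1)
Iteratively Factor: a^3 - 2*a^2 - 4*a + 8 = (a + 2)*(a^2 - 4*a + 4) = (a - 2)*(a + 2)*(a - 2)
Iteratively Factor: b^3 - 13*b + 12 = (b - 1)*(b^2 + b - 12) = (b - 1)*(b + 4)*(b - 3)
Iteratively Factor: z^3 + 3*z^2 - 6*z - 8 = (z + 1)*(z^2 + 2*z - 8) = (z + 1)*(z + 4)*(z - 2)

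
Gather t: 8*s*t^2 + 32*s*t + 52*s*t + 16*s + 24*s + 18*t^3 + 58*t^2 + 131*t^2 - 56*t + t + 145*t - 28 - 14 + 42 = 40*s + 18*t^3 + t^2*(8*s + 189) + t*(84*s + 90)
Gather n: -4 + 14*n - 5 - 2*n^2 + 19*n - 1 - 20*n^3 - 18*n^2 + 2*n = -20*n^3 - 20*n^2 + 35*n - 10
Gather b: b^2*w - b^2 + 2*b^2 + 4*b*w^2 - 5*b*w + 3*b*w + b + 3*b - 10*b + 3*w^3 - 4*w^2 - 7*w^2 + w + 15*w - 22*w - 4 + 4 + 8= b^2*(w + 1) + b*(4*w^2 - 2*w - 6) + 3*w^3 - 11*w^2 - 6*w + 8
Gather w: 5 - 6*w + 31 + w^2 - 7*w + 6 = w^2 - 13*w + 42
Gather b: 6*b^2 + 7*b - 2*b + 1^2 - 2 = 6*b^2 + 5*b - 1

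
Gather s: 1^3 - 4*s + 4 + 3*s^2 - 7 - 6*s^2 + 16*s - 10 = -3*s^2 + 12*s - 12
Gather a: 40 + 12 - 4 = 48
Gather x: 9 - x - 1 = 8 - x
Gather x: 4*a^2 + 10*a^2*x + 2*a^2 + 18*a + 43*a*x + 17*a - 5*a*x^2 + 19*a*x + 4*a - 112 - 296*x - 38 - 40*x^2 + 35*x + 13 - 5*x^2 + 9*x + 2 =6*a^2 + 39*a + x^2*(-5*a - 45) + x*(10*a^2 + 62*a - 252) - 135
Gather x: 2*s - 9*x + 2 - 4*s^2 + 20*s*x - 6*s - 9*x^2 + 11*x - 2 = -4*s^2 - 4*s - 9*x^2 + x*(20*s + 2)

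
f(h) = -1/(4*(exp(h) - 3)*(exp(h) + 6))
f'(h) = exp(h)/(4*(exp(h) - 3)*(exp(h) + 6)^2) + exp(h)/(4*(exp(h) - 3)^2*(exp(h) + 6))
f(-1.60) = 0.01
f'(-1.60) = 0.00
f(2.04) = -0.00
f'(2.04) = 0.01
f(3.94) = -0.00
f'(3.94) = 0.00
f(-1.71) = 0.01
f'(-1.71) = 0.00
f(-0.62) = 0.02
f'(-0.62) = 0.00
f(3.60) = -0.00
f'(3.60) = 0.00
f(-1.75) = 0.01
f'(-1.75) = 0.00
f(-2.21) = 0.01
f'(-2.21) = 0.00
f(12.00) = 0.00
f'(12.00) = 0.00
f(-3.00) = 0.01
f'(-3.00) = 0.00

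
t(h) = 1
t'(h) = 0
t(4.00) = 1.00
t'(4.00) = 0.00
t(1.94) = 1.00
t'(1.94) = 0.00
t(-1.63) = 1.00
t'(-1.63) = 0.00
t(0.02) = 1.00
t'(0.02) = 0.00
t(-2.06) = 1.00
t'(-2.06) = 0.00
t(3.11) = 1.00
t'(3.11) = 0.00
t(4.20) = 1.00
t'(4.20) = 0.00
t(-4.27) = 1.00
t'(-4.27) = 0.00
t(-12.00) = 1.00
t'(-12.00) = 0.00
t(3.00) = 1.00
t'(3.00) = 0.00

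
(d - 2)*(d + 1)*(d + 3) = d^3 + 2*d^2 - 5*d - 6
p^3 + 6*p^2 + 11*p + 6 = (p + 1)*(p + 2)*(p + 3)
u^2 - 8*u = u*(u - 8)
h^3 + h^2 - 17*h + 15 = (h - 3)*(h - 1)*(h + 5)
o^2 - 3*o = o*(o - 3)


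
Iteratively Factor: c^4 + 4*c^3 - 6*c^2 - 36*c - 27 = (c + 3)*(c^3 + c^2 - 9*c - 9) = (c + 3)^2*(c^2 - 2*c - 3) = (c - 3)*(c + 3)^2*(c + 1)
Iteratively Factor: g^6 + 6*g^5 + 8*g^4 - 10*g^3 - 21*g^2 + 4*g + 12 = (g + 2)*(g^5 + 4*g^4 - 10*g^2 - g + 6) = (g + 2)^2*(g^4 + 2*g^3 - 4*g^2 - 2*g + 3) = (g - 1)*(g + 2)^2*(g^3 + 3*g^2 - g - 3) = (g - 1)*(g + 2)^2*(g + 3)*(g^2 - 1) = (g - 1)*(g + 1)*(g + 2)^2*(g + 3)*(g - 1)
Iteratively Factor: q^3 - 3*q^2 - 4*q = (q + 1)*(q^2 - 4*q) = q*(q + 1)*(q - 4)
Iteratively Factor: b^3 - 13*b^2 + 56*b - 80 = (b - 5)*(b^2 - 8*b + 16) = (b - 5)*(b - 4)*(b - 4)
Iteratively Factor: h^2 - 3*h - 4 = (h - 4)*(h + 1)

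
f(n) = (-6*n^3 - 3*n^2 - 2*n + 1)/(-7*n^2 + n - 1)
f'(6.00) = 0.85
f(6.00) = 5.73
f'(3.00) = 0.85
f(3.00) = 3.18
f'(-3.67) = 0.83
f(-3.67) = -2.67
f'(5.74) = 0.85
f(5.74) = 5.51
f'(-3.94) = 0.84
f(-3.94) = -2.90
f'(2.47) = 0.85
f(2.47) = 2.73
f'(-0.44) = -0.64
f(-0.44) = -0.65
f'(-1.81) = 0.74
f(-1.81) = -1.18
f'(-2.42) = 0.80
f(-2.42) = -1.65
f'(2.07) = 0.85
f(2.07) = 2.39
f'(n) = (14*n - 1)*(-6*n^3 - 3*n^2 - 2*n + 1)/(-7*n^2 + n - 1)^2 + (-18*n^2 - 6*n - 2)/(-7*n^2 + n - 1)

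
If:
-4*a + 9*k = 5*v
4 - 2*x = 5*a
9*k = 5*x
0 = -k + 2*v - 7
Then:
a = -370/469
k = 1035/469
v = 2159/469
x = 1863/469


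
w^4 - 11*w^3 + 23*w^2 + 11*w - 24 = (w - 8)*(w - 3)*(w - 1)*(w + 1)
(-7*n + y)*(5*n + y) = -35*n^2 - 2*n*y + y^2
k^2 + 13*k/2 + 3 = (k + 1/2)*(k + 6)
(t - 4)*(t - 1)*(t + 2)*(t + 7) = t^4 + 4*t^3 - 27*t^2 - 34*t + 56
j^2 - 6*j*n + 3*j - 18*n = (j + 3)*(j - 6*n)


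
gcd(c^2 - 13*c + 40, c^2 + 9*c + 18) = 1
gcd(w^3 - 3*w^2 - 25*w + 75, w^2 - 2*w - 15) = w - 5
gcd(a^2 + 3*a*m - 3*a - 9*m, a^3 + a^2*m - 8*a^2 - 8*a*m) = 1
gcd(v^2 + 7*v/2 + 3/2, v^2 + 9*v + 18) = v + 3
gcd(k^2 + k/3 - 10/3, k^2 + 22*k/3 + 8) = 1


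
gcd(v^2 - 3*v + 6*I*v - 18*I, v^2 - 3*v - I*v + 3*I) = v - 3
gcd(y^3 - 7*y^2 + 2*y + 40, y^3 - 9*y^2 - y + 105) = y - 5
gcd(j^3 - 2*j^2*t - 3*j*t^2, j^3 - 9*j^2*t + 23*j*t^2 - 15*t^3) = -j + 3*t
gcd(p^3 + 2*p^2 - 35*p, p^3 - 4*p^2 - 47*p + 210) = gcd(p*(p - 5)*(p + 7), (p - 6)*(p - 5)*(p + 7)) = p^2 + 2*p - 35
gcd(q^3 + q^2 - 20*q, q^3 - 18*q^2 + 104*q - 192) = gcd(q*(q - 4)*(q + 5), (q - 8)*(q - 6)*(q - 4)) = q - 4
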